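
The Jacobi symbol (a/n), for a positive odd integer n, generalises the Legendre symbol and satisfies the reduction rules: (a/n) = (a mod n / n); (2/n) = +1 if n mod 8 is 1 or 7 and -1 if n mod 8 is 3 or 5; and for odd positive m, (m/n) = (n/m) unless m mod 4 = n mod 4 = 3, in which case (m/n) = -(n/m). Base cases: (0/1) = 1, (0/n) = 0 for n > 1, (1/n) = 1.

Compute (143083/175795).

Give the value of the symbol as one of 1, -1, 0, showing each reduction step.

1

flip (143083/175795) -> (175795/143083): both odd, 143083 mod 4 = 3, 175795 mod 4 = 3, so the flip contributes -1; sign now -1
(175795/143083): 175795 mod 143083 = 32712, so (175795/143083) = (32712/143083)
factor out 2^3: 32712 = 2^3·4089; with 143083 mod 8 = 3, (2/143083) = -1; sign now +1; continue with (4089/143083)
flip (4089/143083) -> (143083/4089): both odd, 4089 mod 4 = 1, 143083 mod 4 = 3, so the flip contributes +1; sign now +1
(143083/4089): 143083 mod 4089 = 4057, so (143083/4089) = (4057/4089)
flip (4057/4089) -> (4089/4057): both odd, 4057 mod 4 = 1, 4089 mod 4 = 1, so the flip contributes +1; sign now +1
(4089/4057): 4089 mod 4057 = 32, so (4089/4057) = (32/4057)
factor out 2^5: 32 = 2^5·1; with 4057 mod 8 = 1, (2/4057) = +1; sign now +1; continue with (1/4057)
reached (1/4057) = 1, so the symbol is +1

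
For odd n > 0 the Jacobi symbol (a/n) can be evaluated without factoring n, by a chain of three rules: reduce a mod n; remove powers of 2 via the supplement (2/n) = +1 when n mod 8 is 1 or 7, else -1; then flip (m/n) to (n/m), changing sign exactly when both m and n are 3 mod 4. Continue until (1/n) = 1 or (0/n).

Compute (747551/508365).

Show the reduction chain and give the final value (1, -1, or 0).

1

(747551/508365) = (239186/508365)   [reduce mod 508365]
239186 = 2^1·119593; (2/508365) = -1 since 508365 mod 8 = 5, so (239186/508365) = (-1)^1·(119593/508365); sign now -1
reciprocity: (119593/508365) = +1·(508365/119593) since 119593 mod 4 = 1, 508365 mod 4 = 1; sign now -1
(508365/119593) = (29993/119593)   [reduce mod 119593]
reciprocity: (29993/119593) = +1·(119593/29993) since 29993 mod 4 = 1, 119593 mod 4 = 1; sign now -1
(119593/29993) = (29614/29993)   [reduce mod 29993]
29614 = 2^1·14807; (2/29993) = +1 since 29993 mod 8 = 1, so (29614/29993) = (+1)^1·(14807/29993); sign now -1
reciprocity: (14807/29993) = +1·(29993/14807) since 14807 mod 4 = 3, 29993 mod 4 = 1; sign now -1
(29993/14807) = (379/14807)   [reduce mod 14807]
reciprocity: (379/14807) = -1·(14807/379) since 379 mod 4 = 3, 14807 mod 4 = 3; sign now +1
(14807/379) = (26/379)   [reduce mod 379]
26 = 2^1·13; (2/379) = -1 since 379 mod 8 = 3, so (26/379) = (-1)^1·(13/379); sign now -1
reciprocity: (13/379) = +1·(379/13) since 13 mod 4 = 1, 379 mod 4 = 3; sign now -1
(379/13) = (2/13)   [reduce mod 13]
2 = 2^1·1; (2/13) = -1 since 13 mod 8 = 5, so (2/13) = (-1)^1·(1/13); sign now +1
(1/13) = 1; final value = sign = +1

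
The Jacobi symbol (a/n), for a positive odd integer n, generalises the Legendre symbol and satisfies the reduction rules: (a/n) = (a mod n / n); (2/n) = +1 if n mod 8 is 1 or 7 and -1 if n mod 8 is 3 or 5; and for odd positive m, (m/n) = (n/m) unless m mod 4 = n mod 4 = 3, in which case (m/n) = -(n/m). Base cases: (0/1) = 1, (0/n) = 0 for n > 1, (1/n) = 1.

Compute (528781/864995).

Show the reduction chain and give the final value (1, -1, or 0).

-1

flip (528781/864995) -> (864995/528781): both odd, 528781 mod 4 = 1, 864995 mod 4 = 3, so the flip contributes +1; sign now +1
(864995/528781): 864995 mod 528781 = 336214, so (864995/528781) = (336214/528781)
factor out 2^1: 336214 = 2^1·168107; with 528781 mod 8 = 5, (2/528781) = -1; sign now -1; continue with (168107/528781)
flip (168107/528781) -> (528781/168107): both odd, 168107 mod 4 = 3, 528781 mod 4 = 1, so the flip contributes +1; sign now -1
(528781/168107): 528781 mod 168107 = 24460, so (528781/168107) = (24460/168107)
factor out 2^2: 24460 = 2^2·6115; with 168107 mod 8 = 3, (2/168107) = -1; sign now -1; continue with (6115/168107)
flip (6115/168107) -> (168107/6115): both odd, 6115 mod 4 = 3, 168107 mod 4 = 3, so the flip contributes -1; sign now +1
(168107/6115): 168107 mod 6115 = 3002, so (168107/6115) = (3002/6115)
factor out 2^1: 3002 = 2^1·1501; with 6115 mod 8 = 3, (2/6115) = -1; sign now -1; continue with (1501/6115)
flip (1501/6115) -> (6115/1501): both odd, 1501 mod 4 = 1, 6115 mod 4 = 3, so the flip contributes +1; sign now -1
(6115/1501): 6115 mod 1501 = 111, so (6115/1501) = (111/1501)
flip (111/1501) -> (1501/111): both odd, 111 mod 4 = 3, 1501 mod 4 = 1, so the flip contributes +1; sign now -1
(1501/111): 1501 mod 111 = 58, so (1501/111) = (58/111)
factor out 2^1: 58 = 2^1·29; with 111 mod 8 = 7, (2/111) = +1; sign now -1; continue with (29/111)
flip (29/111) -> (111/29): both odd, 29 mod 4 = 1, 111 mod 4 = 3, so the flip contributes +1; sign now -1
(111/29): 111 mod 29 = 24, so (111/29) = (24/29)
factor out 2^3: 24 = 2^3·3; with 29 mod 8 = 5, (2/29) = -1; sign now +1; continue with (3/29)
flip (3/29) -> (29/3): both odd, 3 mod 4 = 3, 29 mod 4 = 1, so the flip contributes +1; sign now +1
(29/3): 29 mod 3 = 2, so (29/3) = (2/3)
factor out 2^1: 2 = 2^1·1; with 3 mod 8 = 3, (2/3) = -1; sign now -1; continue with (1/3)
reached (1/3) = 1, so the symbol is -1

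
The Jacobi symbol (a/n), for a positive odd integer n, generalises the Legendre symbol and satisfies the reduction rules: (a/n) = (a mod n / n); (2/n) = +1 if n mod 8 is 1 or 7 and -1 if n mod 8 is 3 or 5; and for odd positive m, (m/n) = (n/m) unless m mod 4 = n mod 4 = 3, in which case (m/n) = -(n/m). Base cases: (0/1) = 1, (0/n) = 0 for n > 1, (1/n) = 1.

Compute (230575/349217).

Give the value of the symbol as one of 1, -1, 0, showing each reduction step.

reciprocity: (230575/349217) = +1·(349217/230575) since 230575 mod 4 = 3, 349217 mod 4 = 1; sign now +1
(349217/230575) = (118642/230575)   [reduce mod 230575]
118642 = 2^1·59321; (2/230575) = +1 since 230575 mod 8 = 7, so (118642/230575) = (+1)^1·(59321/230575); sign now +1
reciprocity: (59321/230575) = +1·(230575/59321) since 59321 mod 4 = 1, 230575 mod 4 = 3; sign now +1
(230575/59321) = (52612/59321)   [reduce mod 59321]
52612 = 2^2·13153; (2/59321) = +1 since 59321 mod 8 = 1, so (52612/59321) = (+1)^2·(13153/59321); sign now +1
reciprocity: (13153/59321) = +1·(59321/13153) since 13153 mod 4 = 1, 59321 mod 4 = 1; sign now +1
(59321/13153) = (6709/13153)   [reduce mod 13153]
reciprocity: (6709/13153) = +1·(13153/6709) since 6709 mod 4 = 1, 13153 mod 4 = 1; sign now +1
(13153/6709) = (6444/6709)   [reduce mod 6709]
6444 = 2^2·1611; (2/6709) = -1 since 6709 mod 8 = 5, so (6444/6709) = (-1)^2·(1611/6709); sign now +1
reciprocity: (1611/6709) = +1·(6709/1611) since 1611 mod 4 = 3, 6709 mod 4 = 1; sign now +1
(6709/1611) = (265/1611)   [reduce mod 1611]
reciprocity: (265/1611) = +1·(1611/265) since 265 mod 4 = 1, 1611 mod 4 = 3; sign now +1
(1611/265) = (21/265)   [reduce mod 265]
reciprocity: (21/265) = +1·(265/21) since 21 mod 4 = 1, 265 mod 4 = 1; sign now +1
(265/21) = (13/21)   [reduce mod 21]
reciprocity: (13/21) = +1·(21/13) since 13 mod 4 = 1, 21 mod 4 = 1; sign now +1
(21/13) = (8/13)   [reduce mod 13]
8 = 2^3·1; (2/13) = -1 since 13 mod 8 = 5, so (8/13) = (-1)^3·(1/13); sign now -1
(1/13) = 1; final value = sign = -1

-1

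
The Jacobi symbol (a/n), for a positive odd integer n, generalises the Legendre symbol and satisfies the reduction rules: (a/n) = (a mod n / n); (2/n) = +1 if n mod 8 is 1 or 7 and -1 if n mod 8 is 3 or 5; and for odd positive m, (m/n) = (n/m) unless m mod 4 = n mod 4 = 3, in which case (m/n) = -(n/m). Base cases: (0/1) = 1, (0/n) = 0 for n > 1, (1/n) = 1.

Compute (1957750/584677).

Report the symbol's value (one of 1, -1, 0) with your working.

(1957750/584677) = (203719/584677)   [reduce mod 584677]
reciprocity: (203719/584677) = +1·(584677/203719) since 203719 mod 4 = 3, 584677 mod 4 = 1; sign now +1
(584677/203719) = (177239/203719)   [reduce mod 203719]
reciprocity: (177239/203719) = -1·(203719/177239) since 177239 mod 4 = 3, 203719 mod 4 = 3; sign now -1
(203719/177239) = (26480/177239)   [reduce mod 177239]
26480 = 2^4·1655; (2/177239) = +1 since 177239 mod 8 = 7, so (26480/177239) = (+1)^4·(1655/177239); sign now -1
reciprocity: (1655/177239) = -1·(177239/1655) since 1655 mod 4 = 3, 177239 mod 4 = 3; sign now +1
(177239/1655) = (154/1655)   [reduce mod 1655]
154 = 2^1·77; (2/1655) = +1 since 1655 mod 8 = 7, so (154/1655) = (+1)^1·(77/1655); sign now +1
reciprocity: (77/1655) = +1·(1655/77) since 77 mod 4 = 1, 1655 mod 4 = 3; sign now +1
(1655/77) = (38/77)   [reduce mod 77]
38 = 2^1·19; (2/77) = -1 since 77 mod 8 = 5, so (38/77) = (-1)^1·(19/77); sign now -1
reciprocity: (19/77) = +1·(77/19) since 19 mod 4 = 3, 77 mod 4 = 1; sign now -1
(77/19) = (1/19)   [reduce mod 19]
(1/19) = 1; final value = sign = -1

-1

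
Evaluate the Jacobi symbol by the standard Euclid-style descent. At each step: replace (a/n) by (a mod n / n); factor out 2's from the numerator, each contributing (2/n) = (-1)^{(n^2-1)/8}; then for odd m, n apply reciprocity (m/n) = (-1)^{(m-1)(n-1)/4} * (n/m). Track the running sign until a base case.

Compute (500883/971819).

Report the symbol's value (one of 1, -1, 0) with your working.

flip (500883/971819) -> (971819/500883): both odd, 500883 mod 4 = 3, 971819 mod 4 = 3, so the flip contributes -1; sign now -1
(971819/500883): 971819 mod 500883 = 470936, so (971819/500883) = (470936/500883)
factor out 2^3: 470936 = 2^3·58867; with 500883 mod 8 = 3, (2/500883) = -1; sign now +1; continue with (58867/500883)
flip (58867/500883) -> (500883/58867): both odd, 58867 mod 4 = 3, 500883 mod 4 = 3, so the flip contributes -1; sign now -1
(500883/58867): 500883 mod 58867 = 29947, so (500883/58867) = (29947/58867)
flip (29947/58867) -> (58867/29947): both odd, 29947 mod 4 = 3, 58867 mod 4 = 3, so the flip contributes -1; sign now +1
(58867/29947): 58867 mod 29947 = 28920, so (58867/29947) = (28920/29947)
factor out 2^3: 28920 = 2^3·3615; with 29947 mod 8 = 3, (2/29947) = -1; sign now -1; continue with (3615/29947)
flip (3615/29947) -> (29947/3615): both odd, 3615 mod 4 = 3, 29947 mod 4 = 3, so the flip contributes -1; sign now +1
(29947/3615): 29947 mod 3615 = 1027, so (29947/3615) = (1027/3615)
flip (1027/3615) -> (3615/1027): both odd, 1027 mod 4 = 3, 3615 mod 4 = 3, so the flip contributes -1; sign now -1
(3615/1027): 3615 mod 1027 = 534, so (3615/1027) = (534/1027)
factor out 2^1: 534 = 2^1·267; with 1027 mod 8 = 3, (2/1027) = -1; sign now +1; continue with (267/1027)
flip (267/1027) -> (1027/267): both odd, 267 mod 4 = 3, 1027 mod 4 = 3, so the flip contributes -1; sign now -1
(1027/267): 1027 mod 267 = 226, so (1027/267) = (226/267)
factor out 2^1: 226 = 2^1·113; with 267 mod 8 = 3, (2/267) = -1; sign now +1; continue with (113/267)
flip (113/267) -> (267/113): both odd, 113 mod 4 = 1, 267 mod 4 = 3, so the flip contributes +1; sign now +1
(267/113): 267 mod 113 = 41, so (267/113) = (41/113)
flip (41/113) -> (113/41): both odd, 41 mod 4 = 1, 113 mod 4 = 1, so the flip contributes +1; sign now +1
(113/41): 113 mod 41 = 31, so (113/41) = (31/41)
flip (31/41) -> (41/31): both odd, 31 mod 4 = 3, 41 mod 4 = 1, so the flip contributes +1; sign now +1
(41/31): 41 mod 31 = 10, so (41/31) = (10/31)
factor out 2^1: 10 = 2^1·5; with 31 mod 8 = 7, (2/31) = +1; sign now +1; continue with (5/31)
flip (5/31) -> (31/5): both odd, 5 mod 4 = 1, 31 mod 4 = 3, so the flip contributes +1; sign now +1
(31/5): 31 mod 5 = 1, so (31/5) = (1/5)
reached (1/5) = 1, so the symbol is +1

1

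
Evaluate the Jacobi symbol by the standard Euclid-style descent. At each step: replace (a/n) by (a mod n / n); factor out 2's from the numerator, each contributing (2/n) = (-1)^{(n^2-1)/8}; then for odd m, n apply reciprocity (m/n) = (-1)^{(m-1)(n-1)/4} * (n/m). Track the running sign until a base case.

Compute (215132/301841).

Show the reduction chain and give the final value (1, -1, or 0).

1

215132 = 2^2·53783; (2/301841) = +1 since 301841 mod 8 = 1, so (215132/301841) = (+1)^2·(53783/301841); sign now +1
reciprocity: (53783/301841) = +1·(301841/53783) since 53783 mod 4 = 3, 301841 mod 4 = 1; sign now +1
(301841/53783) = (32926/53783)   [reduce mod 53783]
32926 = 2^1·16463; (2/53783) = +1 since 53783 mod 8 = 7, so (32926/53783) = (+1)^1·(16463/53783); sign now +1
reciprocity: (16463/53783) = -1·(53783/16463) since 16463 mod 4 = 3, 53783 mod 4 = 3; sign now -1
(53783/16463) = (4394/16463)   [reduce mod 16463]
4394 = 2^1·2197; (2/16463) = +1 since 16463 mod 8 = 7, so (4394/16463) = (+1)^1·(2197/16463); sign now -1
reciprocity: (2197/16463) = +1·(16463/2197) since 2197 mod 4 = 1, 16463 mod 4 = 3; sign now -1
(16463/2197) = (1084/2197)   [reduce mod 2197]
1084 = 2^2·271; (2/2197) = -1 since 2197 mod 8 = 5, so (1084/2197) = (-1)^2·(271/2197); sign now -1
reciprocity: (271/2197) = +1·(2197/271) since 271 mod 4 = 3, 2197 mod 4 = 1; sign now -1
(2197/271) = (29/271)   [reduce mod 271]
reciprocity: (29/271) = +1·(271/29) since 29 mod 4 = 1, 271 mod 4 = 3; sign now -1
(271/29) = (10/29)   [reduce mod 29]
10 = 2^1·5; (2/29) = -1 since 29 mod 8 = 5, so (10/29) = (-1)^1·(5/29); sign now +1
reciprocity: (5/29) = +1·(29/5) since 5 mod 4 = 1, 29 mod 4 = 1; sign now +1
(29/5) = (4/5)   [reduce mod 5]
4 = 2^2·1; (2/5) = -1 since 5 mod 8 = 5, so (4/5) = (-1)^2·(1/5); sign now +1
(1/5) = 1; final value = sign = +1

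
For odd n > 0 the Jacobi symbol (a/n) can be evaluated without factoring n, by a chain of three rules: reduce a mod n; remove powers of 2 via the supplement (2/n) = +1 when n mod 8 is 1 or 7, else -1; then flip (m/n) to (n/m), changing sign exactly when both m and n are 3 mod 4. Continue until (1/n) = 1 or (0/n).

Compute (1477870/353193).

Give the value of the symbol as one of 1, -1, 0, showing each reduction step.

1

(1477870/353193): 1477870 mod 353193 = 65098, so (1477870/353193) = (65098/353193)
factor out 2^1: 65098 = 2^1·32549; with 353193 mod 8 = 1, (2/353193) = +1; sign now +1; continue with (32549/353193)
flip (32549/353193) -> (353193/32549): both odd, 32549 mod 4 = 1, 353193 mod 4 = 1, so the flip contributes +1; sign now +1
(353193/32549): 353193 mod 32549 = 27703, so (353193/32549) = (27703/32549)
flip (27703/32549) -> (32549/27703): both odd, 27703 mod 4 = 3, 32549 mod 4 = 1, so the flip contributes +1; sign now +1
(32549/27703): 32549 mod 27703 = 4846, so (32549/27703) = (4846/27703)
factor out 2^1: 4846 = 2^1·2423; with 27703 mod 8 = 7, (2/27703) = +1; sign now +1; continue with (2423/27703)
flip (2423/27703) -> (27703/2423): both odd, 2423 mod 4 = 3, 27703 mod 4 = 3, so the flip contributes -1; sign now -1
(27703/2423): 27703 mod 2423 = 1050, so (27703/2423) = (1050/2423)
factor out 2^1: 1050 = 2^1·525; with 2423 mod 8 = 7, (2/2423) = +1; sign now -1; continue with (525/2423)
flip (525/2423) -> (2423/525): both odd, 525 mod 4 = 1, 2423 mod 4 = 3, so the flip contributes +1; sign now -1
(2423/525): 2423 mod 525 = 323, so (2423/525) = (323/525)
flip (323/525) -> (525/323): both odd, 323 mod 4 = 3, 525 mod 4 = 1, so the flip contributes +1; sign now -1
(525/323): 525 mod 323 = 202, so (525/323) = (202/323)
factor out 2^1: 202 = 2^1·101; with 323 mod 8 = 3, (2/323) = -1; sign now +1; continue with (101/323)
flip (101/323) -> (323/101): both odd, 101 mod 4 = 1, 323 mod 4 = 3, so the flip contributes +1; sign now +1
(323/101): 323 mod 101 = 20, so (323/101) = (20/101)
factor out 2^2: 20 = 2^2·5; with 101 mod 8 = 5, (2/101) = -1; sign now +1; continue with (5/101)
flip (5/101) -> (101/5): both odd, 5 mod 4 = 1, 101 mod 4 = 1, so the flip contributes +1; sign now +1
(101/5): 101 mod 5 = 1, so (101/5) = (1/5)
reached (1/5) = 1, so the symbol is +1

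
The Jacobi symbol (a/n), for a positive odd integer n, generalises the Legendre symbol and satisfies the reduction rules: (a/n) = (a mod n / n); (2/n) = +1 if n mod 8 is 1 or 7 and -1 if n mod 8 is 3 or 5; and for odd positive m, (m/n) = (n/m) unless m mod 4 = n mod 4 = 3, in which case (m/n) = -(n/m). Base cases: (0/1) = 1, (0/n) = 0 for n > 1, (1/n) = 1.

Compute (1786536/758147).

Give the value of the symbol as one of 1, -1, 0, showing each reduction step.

(1786536/758147): 1786536 mod 758147 = 270242, so (1786536/758147) = (270242/758147)
factor out 2^1: 270242 = 2^1·135121; with 758147 mod 8 = 3, (2/758147) = -1; sign now -1; continue with (135121/758147)
flip (135121/758147) -> (758147/135121): both odd, 135121 mod 4 = 1, 758147 mod 4 = 3, so the flip contributes +1; sign now -1
(758147/135121): 758147 mod 135121 = 82542, so (758147/135121) = (82542/135121)
factor out 2^1: 82542 = 2^1·41271; with 135121 mod 8 = 1, (2/135121) = +1; sign now -1; continue with (41271/135121)
flip (41271/135121) -> (135121/41271): both odd, 41271 mod 4 = 3, 135121 mod 4 = 1, so the flip contributes +1; sign now -1
(135121/41271): 135121 mod 41271 = 11308, so (135121/41271) = (11308/41271)
factor out 2^2: 11308 = 2^2·2827; with 41271 mod 8 = 7, (2/41271) = +1; sign now -1; continue with (2827/41271)
flip (2827/41271) -> (41271/2827): both odd, 2827 mod 4 = 3, 41271 mod 4 = 3, so the flip contributes -1; sign now +1
(41271/2827): 41271 mod 2827 = 1693, so (41271/2827) = (1693/2827)
flip (1693/2827) -> (2827/1693): both odd, 1693 mod 4 = 1, 2827 mod 4 = 3, so the flip contributes +1; sign now +1
(2827/1693): 2827 mod 1693 = 1134, so (2827/1693) = (1134/1693)
factor out 2^1: 1134 = 2^1·567; with 1693 mod 8 = 5, (2/1693) = -1; sign now -1; continue with (567/1693)
flip (567/1693) -> (1693/567): both odd, 567 mod 4 = 3, 1693 mod 4 = 1, so the flip contributes +1; sign now -1
(1693/567): 1693 mod 567 = 559, so (1693/567) = (559/567)
flip (559/567) -> (567/559): both odd, 559 mod 4 = 3, 567 mod 4 = 3, so the flip contributes -1; sign now +1
(567/559): 567 mod 559 = 8, so (567/559) = (8/559)
factor out 2^3: 8 = 2^3·1; with 559 mod 8 = 7, (2/559) = +1; sign now +1; continue with (1/559)
reached (1/559) = 1, so the symbol is +1

1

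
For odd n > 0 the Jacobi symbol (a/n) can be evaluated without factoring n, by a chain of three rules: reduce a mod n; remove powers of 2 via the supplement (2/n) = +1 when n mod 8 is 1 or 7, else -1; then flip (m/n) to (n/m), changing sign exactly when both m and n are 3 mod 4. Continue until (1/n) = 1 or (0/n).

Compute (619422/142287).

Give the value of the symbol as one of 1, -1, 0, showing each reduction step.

(619422/142287): 619422 mod 142287 = 50274, so (619422/142287) = (50274/142287)
factor out 2^1: 50274 = 2^1·25137; with 142287 mod 8 = 7, (2/142287) = +1; sign now +1; continue with (25137/142287)
flip (25137/142287) -> (142287/25137): both odd, 25137 mod 4 = 1, 142287 mod 4 = 3, so the flip contributes +1; sign now +1
(142287/25137): 142287 mod 25137 = 16602, so (142287/25137) = (16602/25137)
factor out 2^1: 16602 = 2^1·8301; with 25137 mod 8 = 1, (2/25137) = +1; sign now +1; continue with (8301/25137)
flip (8301/25137) -> (25137/8301): both odd, 8301 mod 4 = 1, 25137 mod 4 = 1, so the flip contributes +1; sign now +1
(25137/8301): 25137 mod 8301 = 234, so (25137/8301) = (234/8301)
factor out 2^1: 234 = 2^1·117; with 8301 mod 8 = 5, (2/8301) = -1; sign now -1; continue with (117/8301)
flip (117/8301) -> (8301/117): both odd, 117 mod 4 = 1, 8301 mod 4 = 1, so the flip contributes +1; sign now -1
(8301/117): 8301 mod 117 = 111, so (8301/117) = (111/117)
flip (111/117) -> (117/111): both odd, 111 mod 4 = 3, 117 mod 4 = 1, so the flip contributes +1; sign now -1
(117/111): 117 mod 111 = 6, so (117/111) = (6/111)
factor out 2^1: 6 = 2^1·3; with 111 mod 8 = 7, (2/111) = +1; sign now -1; continue with (3/111)
flip (3/111) -> (111/3): both odd, 3 mod 4 = 3, 111 mod 4 = 3, so the flip contributes -1; sign now +1
(111/3): 111 mod 3 = 0, so (111/3) = (0/3)
reached (0/3); gcd(a, n) > 1, so (0/3) = 0 and the symbol is 0

0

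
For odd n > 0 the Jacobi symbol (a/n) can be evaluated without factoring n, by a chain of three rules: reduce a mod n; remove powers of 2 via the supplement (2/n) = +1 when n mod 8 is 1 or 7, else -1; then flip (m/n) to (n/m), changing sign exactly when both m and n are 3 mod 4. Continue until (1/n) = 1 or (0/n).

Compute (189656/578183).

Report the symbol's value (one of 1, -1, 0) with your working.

189656 = 2^3·23707; (2/578183) = +1 since 578183 mod 8 = 7, so (189656/578183) = (+1)^3·(23707/578183); sign now +1
reciprocity: (23707/578183) = -1·(578183/23707) since 23707 mod 4 = 3, 578183 mod 4 = 3; sign now -1
(578183/23707) = (9215/23707)   [reduce mod 23707]
reciprocity: (9215/23707) = -1·(23707/9215) since 9215 mod 4 = 3, 23707 mod 4 = 3; sign now +1
(23707/9215) = (5277/9215)   [reduce mod 9215]
reciprocity: (5277/9215) = +1·(9215/5277) since 5277 mod 4 = 1, 9215 mod 4 = 3; sign now +1
(9215/5277) = (3938/5277)   [reduce mod 5277]
3938 = 2^1·1969; (2/5277) = -1 since 5277 mod 8 = 5, so (3938/5277) = (-1)^1·(1969/5277); sign now -1
reciprocity: (1969/5277) = +1·(5277/1969) since 1969 mod 4 = 1, 5277 mod 4 = 1; sign now -1
(5277/1969) = (1339/1969)   [reduce mod 1969]
reciprocity: (1339/1969) = +1·(1969/1339) since 1339 mod 4 = 3, 1969 mod 4 = 1; sign now -1
(1969/1339) = (630/1339)   [reduce mod 1339]
630 = 2^1·315; (2/1339) = -1 since 1339 mod 8 = 3, so (630/1339) = (-1)^1·(315/1339); sign now +1
reciprocity: (315/1339) = -1·(1339/315) since 315 mod 4 = 3, 1339 mod 4 = 3; sign now -1
(1339/315) = (79/315)   [reduce mod 315]
reciprocity: (79/315) = -1·(315/79) since 79 mod 4 = 3, 315 mod 4 = 3; sign now +1
(315/79) = (78/79)   [reduce mod 79]
78 = 2^1·39; (2/79) = +1 since 79 mod 8 = 7, so (78/79) = (+1)^1·(39/79); sign now +1
reciprocity: (39/79) = -1·(79/39) since 39 mod 4 = 3, 79 mod 4 = 3; sign now -1
(79/39) = (1/39)   [reduce mod 39]
(1/39) = 1; final value = sign = -1

-1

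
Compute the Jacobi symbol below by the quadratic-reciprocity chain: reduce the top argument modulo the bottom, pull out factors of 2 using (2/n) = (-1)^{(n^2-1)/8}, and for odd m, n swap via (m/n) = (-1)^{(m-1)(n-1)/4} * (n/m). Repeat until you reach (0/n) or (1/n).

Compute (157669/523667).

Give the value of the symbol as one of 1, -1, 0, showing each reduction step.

flip (157669/523667) -> (523667/157669): both odd, 157669 mod 4 = 1, 523667 mod 4 = 3, so the flip contributes +1; sign now +1
(523667/157669): 523667 mod 157669 = 50660, so (523667/157669) = (50660/157669)
factor out 2^2: 50660 = 2^2·12665; with 157669 mod 8 = 5, (2/157669) = -1; sign now +1; continue with (12665/157669)
flip (12665/157669) -> (157669/12665): both odd, 12665 mod 4 = 1, 157669 mod 4 = 1, so the flip contributes +1; sign now +1
(157669/12665): 157669 mod 12665 = 5689, so (157669/12665) = (5689/12665)
flip (5689/12665) -> (12665/5689): both odd, 5689 mod 4 = 1, 12665 mod 4 = 1, so the flip contributes +1; sign now +1
(12665/5689): 12665 mod 5689 = 1287, so (12665/5689) = (1287/5689)
flip (1287/5689) -> (5689/1287): both odd, 1287 mod 4 = 3, 5689 mod 4 = 1, so the flip contributes +1; sign now +1
(5689/1287): 5689 mod 1287 = 541, so (5689/1287) = (541/1287)
flip (541/1287) -> (1287/541): both odd, 541 mod 4 = 1, 1287 mod 4 = 3, so the flip contributes +1; sign now +1
(1287/541): 1287 mod 541 = 205, so (1287/541) = (205/541)
flip (205/541) -> (541/205): both odd, 205 mod 4 = 1, 541 mod 4 = 1, so the flip contributes +1; sign now +1
(541/205): 541 mod 205 = 131, so (541/205) = (131/205)
flip (131/205) -> (205/131): both odd, 131 mod 4 = 3, 205 mod 4 = 1, so the flip contributes +1; sign now +1
(205/131): 205 mod 131 = 74, so (205/131) = (74/131)
factor out 2^1: 74 = 2^1·37; with 131 mod 8 = 3, (2/131) = -1; sign now -1; continue with (37/131)
flip (37/131) -> (131/37): both odd, 37 mod 4 = 1, 131 mod 4 = 3, so the flip contributes +1; sign now -1
(131/37): 131 mod 37 = 20, so (131/37) = (20/37)
factor out 2^2: 20 = 2^2·5; with 37 mod 8 = 5, (2/37) = -1; sign now -1; continue with (5/37)
flip (5/37) -> (37/5): both odd, 5 mod 4 = 1, 37 mod 4 = 1, so the flip contributes +1; sign now -1
(37/5): 37 mod 5 = 2, so (37/5) = (2/5)
factor out 2^1: 2 = 2^1·1; with 5 mod 8 = 5, (2/5) = -1; sign now +1; continue with (1/5)
reached (1/5) = 1, so the symbol is +1

1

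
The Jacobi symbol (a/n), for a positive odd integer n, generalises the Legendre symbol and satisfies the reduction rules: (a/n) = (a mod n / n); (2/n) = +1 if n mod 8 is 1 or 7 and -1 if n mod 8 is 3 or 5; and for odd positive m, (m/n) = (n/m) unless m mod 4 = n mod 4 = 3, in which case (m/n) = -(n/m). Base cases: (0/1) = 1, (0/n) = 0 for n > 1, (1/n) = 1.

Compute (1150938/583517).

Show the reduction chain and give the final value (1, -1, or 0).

1

(1150938/583517) = (567421/583517)   [reduce mod 583517]
reciprocity: (567421/583517) = +1·(583517/567421) since 567421 mod 4 = 1, 583517 mod 4 = 1; sign now +1
(583517/567421) = (16096/567421)   [reduce mod 567421]
16096 = 2^5·503; (2/567421) = -1 since 567421 mod 8 = 5, so (16096/567421) = (-1)^5·(503/567421); sign now -1
reciprocity: (503/567421) = +1·(567421/503) since 503 mod 4 = 3, 567421 mod 4 = 1; sign now -1
(567421/503) = (37/503)   [reduce mod 503]
reciprocity: (37/503) = +1·(503/37) since 37 mod 4 = 1, 503 mod 4 = 3; sign now -1
(503/37) = (22/37)   [reduce mod 37]
22 = 2^1·11; (2/37) = -1 since 37 mod 8 = 5, so (22/37) = (-1)^1·(11/37); sign now +1
reciprocity: (11/37) = +1·(37/11) since 11 mod 4 = 3, 37 mod 4 = 1; sign now +1
(37/11) = (4/11)   [reduce mod 11]
4 = 2^2·1; (2/11) = -1 since 11 mod 8 = 3, so (4/11) = (-1)^2·(1/11); sign now +1
(1/11) = 1; final value = sign = +1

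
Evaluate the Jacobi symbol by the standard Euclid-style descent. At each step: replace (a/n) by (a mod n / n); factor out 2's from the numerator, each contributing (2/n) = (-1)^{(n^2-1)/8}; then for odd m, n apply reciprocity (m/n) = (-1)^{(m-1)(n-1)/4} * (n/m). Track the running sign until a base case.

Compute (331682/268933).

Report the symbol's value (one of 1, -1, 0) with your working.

(331682/268933): 331682 mod 268933 = 62749, so (331682/268933) = (62749/268933)
flip (62749/268933) -> (268933/62749): both odd, 62749 mod 4 = 1, 268933 mod 4 = 1, so the flip contributes +1; sign now +1
(268933/62749): 268933 mod 62749 = 17937, so (268933/62749) = (17937/62749)
flip (17937/62749) -> (62749/17937): both odd, 17937 mod 4 = 1, 62749 mod 4 = 1, so the flip contributes +1; sign now +1
(62749/17937): 62749 mod 17937 = 8938, so (62749/17937) = (8938/17937)
factor out 2^1: 8938 = 2^1·4469; with 17937 mod 8 = 1, (2/17937) = +1; sign now +1; continue with (4469/17937)
flip (4469/17937) -> (17937/4469): both odd, 4469 mod 4 = 1, 17937 mod 4 = 1, so the flip contributes +1; sign now +1
(17937/4469): 17937 mod 4469 = 61, so (17937/4469) = (61/4469)
flip (61/4469) -> (4469/61): both odd, 61 mod 4 = 1, 4469 mod 4 = 1, so the flip contributes +1; sign now +1
(4469/61): 4469 mod 61 = 16, so (4469/61) = (16/61)
factor out 2^4: 16 = 2^4·1; with 61 mod 8 = 5, (2/61) = -1; sign now +1; continue with (1/61)
reached (1/61) = 1, so the symbol is +1

1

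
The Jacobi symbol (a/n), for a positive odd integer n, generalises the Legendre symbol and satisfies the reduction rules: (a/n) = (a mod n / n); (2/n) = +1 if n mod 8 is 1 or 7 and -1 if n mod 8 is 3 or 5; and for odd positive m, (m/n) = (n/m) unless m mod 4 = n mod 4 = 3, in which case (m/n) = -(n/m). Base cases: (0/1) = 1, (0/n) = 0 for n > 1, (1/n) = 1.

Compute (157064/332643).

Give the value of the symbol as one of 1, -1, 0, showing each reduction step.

-1

factor out 2^3: 157064 = 2^3·19633; with 332643 mod 8 = 3, (2/332643) = -1; sign now -1; continue with (19633/332643)
flip (19633/332643) -> (332643/19633): both odd, 19633 mod 4 = 1, 332643 mod 4 = 3, so the flip contributes +1; sign now -1
(332643/19633): 332643 mod 19633 = 18515, so (332643/19633) = (18515/19633)
flip (18515/19633) -> (19633/18515): both odd, 18515 mod 4 = 3, 19633 mod 4 = 1, so the flip contributes +1; sign now -1
(19633/18515): 19633 mod 18515 = 1118, so (19633/18515) = (1118/18515)
factor out 2^1: 1118 = 2^1·559; with 18515 mod 8 = 3, (2/18515) = -1; sign now +1; continue with (559/18515)
flip (559/18515) -> (18515/559): both odd, 559 mod 4 = 3, 18515 mod 4 = 3, so the flip contributes -1; sign now -1
(18515/559): 18515 mod 559 = 68, so (18515/559) = (68/559)
factor out 2^2: 68 = 2^2·17; with 559 mod 8 = 7, (2/559) = +1; sign now -1; continue with (17/559)
flip (17/559) -> (559/17): both odd, 17 mod 4 = 1, 559 mod 4 = 3, so the flip contributes +1; sign now -1
(559/17): 559 mod 17 = 15, so (559/17) = (15/17)
flip (15/17) -> (17/15): both odd, 15 mod 4 = 3, 17 mod 4 = 1, so the flip contributes +1; sign now -1
(17/15): 17 mod 15 = 2, so (17/15) = (2/15)
factor out 2^1: 2 = 2^1·1; with 15 mod 8 = 7, (2/15) = +1; sign now -1; continue with (1/15)
reached (1/15) = 1, so the symbol is -1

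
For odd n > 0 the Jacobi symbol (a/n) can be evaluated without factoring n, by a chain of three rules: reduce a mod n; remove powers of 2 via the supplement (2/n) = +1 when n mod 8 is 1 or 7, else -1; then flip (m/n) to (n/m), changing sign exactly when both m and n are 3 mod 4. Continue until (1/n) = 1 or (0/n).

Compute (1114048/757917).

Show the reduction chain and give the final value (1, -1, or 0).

(1114048/757917): 1114048 mod 757917 = 356131, so (1114048/757917) = (356131/757917)
flip (356131/757917) -> (757917/356131): both odd, 356131 mod 4 = 3, 757917 mod 4 = 1, so the flip contributes +1; sign now +1
(757917/356131): 757917 mod 356131 = 45655, so (757917/356131) = (45655/356131)
flip (45655/356131) -> (356131/45655): both odd, 45655 mod 4 = 3, 356131 mod 4 = 3, so the flip contributes -1; sign now -1
(356131/45655): 356131 mod 45655 = 36546, so (356131/45655) = (36546/45655)
factor out 2^1: 36546 = 2^1·18273; with 45655 mod 8 = 7, (2/45655) = +1; sign now -1; continue with (18273/45655)
flip (18273/45655) -> (45655/18273): both odd, 18273 mod 4 = 1, 45655 mod 4 = 3, so the flip contributes +1; sign now -1
(45655/18273): 45655 mod 18273 = 9109, so (45655/18273) = (9109/18273)
flip (9109/18273) -> (18273/9109): both odd, 9109 mod 4 = 1, 18273 mod 4 = 1, so the flip contributes +1; sign now -1
(18273/9109): 18273 mod 9109 = 55, so (18273/9109) = (55/9109)
flip (55/9109) -> (9109/55): both odd, 55 mod 4 = 3, 9109 mod 4 = 1, so the flip contributes +1; sign now -1
(9109/55): 9109 mod 55 = 34, so (9109/55) = (34/55)
factor out 2^1: 34 = 2^1·17; with 55 mod 8 = 7, (2/55) = +1; sign now -1; continue with (17/55)
flip (17/55) -> (55/17): both odd, 17 mod 4 = 1, 55 mod 4 = 3, so the flip contributes +1; sign now -1
(55/17): 55 mod 17 = 4, so (55/17) = (4/17)
factor out 2^2: 4 = 2^2·1; with 17 mod 8 = 1, (2/17) = +1; sign now -1; continue with (1/17)
reached (1/17) = 1, so the symbol is -1

-1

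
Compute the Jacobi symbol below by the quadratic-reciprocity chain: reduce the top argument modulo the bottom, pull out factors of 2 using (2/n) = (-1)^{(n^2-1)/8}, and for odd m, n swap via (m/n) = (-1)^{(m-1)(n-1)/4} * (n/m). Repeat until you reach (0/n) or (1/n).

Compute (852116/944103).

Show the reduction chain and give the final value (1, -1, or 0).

852116 = 2^2·213029; (2/944103) = +1 since 944103 mod 8 = 7, so (852116/944103) = (+1)^2·(213029/944103); sign now +1
reciprocity: (213029/944103) = +1·(944103/213029) since 213029 mod 4 = 1, 944103 mod 4 = 3; sign now +1
(944103/213029) = (91987/213029)   [reduce mod 213029]
reciprocity: (91987/213029) = +1·(213029/91987) since 91987 mod 4 = 3, 213029 mod 4 = 1; sign now +1
(213029/91987) = (29055/91987)   [reduce mod 91987]
reciprocity: (29055/91987) = -1·(91987/29055) since 29055 mod 4 = 3, 91987 mod 4 = 3; sign now -1
(91987/29055) = (4822/29055)   [reduce mod 29055]
4822 = 2^1·2411; (2/29055) = +1 since 29055 mod 8 = 7, so (4822/29055) = (+1)^1·(2411/29055); sign now -1
reciprocity: (2411/29055) = -1·(29055/2411) since 2411 mod 4 = 3, 29055 mod 4 = 3; sign now +1
(29055/2411) = (123/2411)   [reduce mod 2411]
reciprocity: (123/2411) = -1·(2411/123) since 123 mod 4 = 3, 2411 mod 4 = 3; sign now -1
(2411/123) = (74/123)   [reduce mod 123]
74 = 2^1·37; (2/123) = -1 since 123 mod 8 = 3, so (74/123) = (-1)^1·(37/123); sign now +1
reciprocity: (37/123) = +1·(123/37) since 37 mod 4 = 1, 123 mod 4 = 3; sign now +1
(123/37) = (12/37)   [reduce mod 37]
12 = 2^2·3; (2/37) = -1 since 37 mod 8 = 5, so (12/37) = (-1)^2·(3/37); sign now +1
reciprocity: (3/37) = +1·(37/3) since 3 mod 4 = 3, 37 mod 4 = 1; sign now +1
(37/3) = (1/3)   [reduce mod 3]
(1/3) = 1; final value = sign = +1

1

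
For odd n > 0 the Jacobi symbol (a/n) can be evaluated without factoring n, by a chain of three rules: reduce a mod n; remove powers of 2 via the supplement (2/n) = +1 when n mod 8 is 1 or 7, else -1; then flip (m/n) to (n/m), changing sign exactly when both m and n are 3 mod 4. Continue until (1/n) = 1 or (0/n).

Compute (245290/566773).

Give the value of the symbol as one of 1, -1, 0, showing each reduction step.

245290 = 2^1·122645; (2/566773) = -1 since 566773 mod 8 = 5, so (245290/566773) = (-1)^1·(122645/566773); sign now -1
reciprocity: (122645/566773) = +1·(566773/122645) since 122645 mod 4 = 1, 566773 mod 4 = 1; sign now -1
(566773/122645) = (76193/122645)   [reduce mod 122645]
reciprocity: (76193/122645) = +1·(122645/76193) since 76193 mod 4 = 1, 122645 mod 4 = 1; sign now -1
(122645/76193) = (46452/76193)   [reduce mod 76193]
46452 = 2^2·11613; (2/76193) = +1 since 76193 mod 8 = 1, so (46452/76193) = (+1)^2·(11613/76193); sign now -1
reciprocity: (11613/76193) = +1·(76193/11613) since 11613 mod 4 = 1, 76193 mod 4 = 1; sign now -1
(76193/11613) = (6515/11613)   [reduce mod 11613]
reciprocity: (6515/11613) = +1·(11613/6515) since 6515 mod 4 = 3, 11613 mod 4 = 1; sign now -1
(11613/6515) = (5098/6515)   [reduce mod 6515]
5098 = 2^1·2549; (2/6515) = -1 since 6515 mod 8 = 3, so (5098/6515) = (-1)^1·(2549/6515); sign now +1
reciprocity: (2549/6515) = +1·(6515/2549) since 2549 mod 4 = 1, 6515 mod 4 = 3; sign now +1
(6515/2549) = (1417/2549)   [reduce mod 2549]
reciprocity: (1417/2549) = +1·(2549/1417) since 1417 mod 4 = 1, 2549 mod 4 = 1; sign now +1
(2549/1417) = (1132/1417)   [reduce mod 1417]
1132 = 2^2·283; (2/1417) = +1 since 1417 mod 8 = 1, so (1132/1417) = (+1)^2·(283/1417); sign now +1
reciprocity: (283/1417) = +1·(1417/283) since 283 mod 4 = 3, 1417 mod 4 = 1; sign now +1
(1417/283) = (2/283)   [reduce mod 283]
2 = 2^1·1; (2/283) = -1 since 283 mod 8 = 3, so (2/283) = (-1)^1·(1/283); sign now -1
(1/283) = 1; final value = sign = -1

-1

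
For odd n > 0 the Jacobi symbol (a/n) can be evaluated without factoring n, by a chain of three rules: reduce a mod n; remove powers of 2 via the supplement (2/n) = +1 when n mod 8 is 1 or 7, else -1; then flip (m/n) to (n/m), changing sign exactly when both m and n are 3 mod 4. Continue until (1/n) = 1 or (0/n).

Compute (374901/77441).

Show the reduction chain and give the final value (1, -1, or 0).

(374901/77441) = (65137/77441)   [reduce mod 77441]
reciprocity: (65137/77441) = +1·(77441/65137) since 65137 mod 4 = 1, 77441 mod 4 = 1; sign now +1
(77441/65137) = (12304/65137)   [reduce mod 65137]
12304 = 2^4·769; (2/65137) = +1 since 65137 mod 8 = 1, so (12304/65137) = (+1)^4·(769/65137); sign now +1
reciprocity: (769/65137) = +1·(65137/769) since 769 mod 4 = 1, 65137 mod 4 = 1; sign now +1
(65137/769) = (541/769)   [reduce mod 769]
reciprocity: (541/769) = +1·(769/541) since 541 mod 4 = 1, 769 mod 4 = 1; sign now +1
(769/541) = (228/541)   [reduce mod 541]
228 = 2^2·57; (2/541) = -1 since 541 mod 8 = 5, so (228/541) = (-1)^2·(57/541); sign now +1
reciprocity: (57/541) = +1·(541/57) since 57 mod 4 = 1, 541 mod 4 = 1; sign now +1
(541/57) = (28/57)   [reduce mod 57]
28 = 2^2·7; (2/57) = +1 since 57 mod 8 = 1, so (28/57) = (+1)^2·(7/57); sign now +1
reciprocity: (7/57) = +1·(57/7) since 7 mod 4 = 3, 57 mod 4 = 1; sign now +1
(57/7) = (1/7)   [reduce mod 7]
(1/7) = 1; final value = sign = +1

1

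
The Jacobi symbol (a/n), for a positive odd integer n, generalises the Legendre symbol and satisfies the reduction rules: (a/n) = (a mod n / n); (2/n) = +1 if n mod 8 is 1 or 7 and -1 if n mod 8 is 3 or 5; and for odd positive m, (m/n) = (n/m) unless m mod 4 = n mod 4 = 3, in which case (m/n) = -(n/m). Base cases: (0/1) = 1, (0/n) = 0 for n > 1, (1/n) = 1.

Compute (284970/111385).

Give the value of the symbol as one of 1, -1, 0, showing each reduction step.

(284970/111385) = (62200/111385)   [reduce mod 111385]
62200 = 2^3·7775; (2/111385) = +1 since 111385 mod 8 = 1, so (62200/111385) = (+1)^3·(7775/111385); sign now +1
reciprocity: (7775/111385) = +1·(111385/7775) since 7775 mod 4 = 3, 111385 mod 4 = 1; sign now +1
(111385/7775) = (2535/7775)   [reduce mod 7775]
reciprocity: (2535/7775) = -1·(7775/2535) since 2535 mod 4 = 3, 7775 mod 4 = 3; sign now -1
(7775/2535) = (170/2535)   [reduce mod 2535]
170 = 2^1·85; (2/2535) = +1 since 2535 mod 8 = 7, so (170/2535) = (+1)^1·(85/2535); sign now -1
reciprocity: (85/2535) = +1·(2535/85) since 85 mod 4 = 1, 2535 mod 4 = 3; sign now -1
(2535/85) = (70/85)   [reduce mod 85]
70 = 2^1·35; (2/85) = -1 since 85 mod 8 = 5, so (70/85) = (-1)^1·(35/85); sign now +1
reciprocity: (35/85) = +1·(85/35) since 35 mod 4 = 3, 85 mod 4 = 1; sign now +1
(85/35) = (15/35)   [reduce mod 35]
reciprocity: (15/35) = -1·(35/15) since 15 mod 4 = 3, 35 mod 4 = 3; sign now -1
(35/15) = (5/15)   [reduce mod 15]
reciprocity: (5/15) = +1·(15/5) since 5 mod 4 = 1, 15 mod 4 = 3; sign now -1
(15/5) = (0/5)   [reduce mod 5]
(0/5) = 0   [gcd(a, n) > 1]; final value = 0

0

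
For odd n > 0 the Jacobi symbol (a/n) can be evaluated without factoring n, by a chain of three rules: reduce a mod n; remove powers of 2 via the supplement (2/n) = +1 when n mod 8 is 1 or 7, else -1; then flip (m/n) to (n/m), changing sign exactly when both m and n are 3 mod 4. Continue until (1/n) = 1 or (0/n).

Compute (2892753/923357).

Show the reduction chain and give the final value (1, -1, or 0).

(2892753/923357): 2892753 mod 923357 = 122682, so (2892753/923357) = (122682/923357)
factor out 2^1: 122682 = 2^1·61341; with 923357 mod 8 = 5, (2/923357) = -1; sign now -1; continue with (61341/923357)
flip (61341/923357) -> (923357/61341): both odd, 61341 mod 4 = 1, 923357 mod 4 = 1, so the flip contributes +1; sign now -1
(923357/61341): 923357 mod 61341 = 3242, so (923357/61341) = (3242/61341)
factor out 2^1: 3242 = 2^1·1621; with 61341 mod 8 = 5, (2/61341) = -1; sign now +1; continue with (1621/61341)
flip (1621/61341) -> (61341/1621): both odd, 1621 mod 4 = 1, 61341 mod 4 = 1, so the flip contributes +1; sign now +1
(61341/1621): 61341 mod 1621 = 1364, so (61341/1621) = (1364/1621)
factor out 2^2: 1364 = 2^2·341; with 1621 mod 8 = 5, (2/1621) = -1; sign now +1; continue with (341/1621)
flip (341/1621) -> (1621/341): both odd, 341 mod 4 = 1, 1621 mod 4 = 1, so the flip contributes +1; sign now +1
(1621/341): 1621 mod 341 = 257, so (1621/341) = (257/341)
flip (257/341) -> (341/257): both odd, 257 mod 4 = 1, 341 mod 4 = 1, so the flip contributes +1; sign now +1
(341/257): 341 mod 257 = 84, so (341/257) = (84/257)
factor out 2^2: 84 = 2^2·21; with 257 mod 8 = 1, (2/257) = +1; sign now +1; continue with (21/257)
flip (21/257) -> (257/21): both odd, 21 mod 4 = 1, 257 mod 4 = 1, so the flip contributes +1; sign now +1
(257/21): 257 mod 21 = 5, so (257/21) = (5/21)
flip (5/21) -> (21/5): both odd, 5 mod 4 = 1, 21 mod 4 = 1, so the flip contributes +1; sign now +1
(21/5): 21 mod 5 = 1, so (21/5) = (1/5)
reached (1/5) = 1, so the symbol is +1

1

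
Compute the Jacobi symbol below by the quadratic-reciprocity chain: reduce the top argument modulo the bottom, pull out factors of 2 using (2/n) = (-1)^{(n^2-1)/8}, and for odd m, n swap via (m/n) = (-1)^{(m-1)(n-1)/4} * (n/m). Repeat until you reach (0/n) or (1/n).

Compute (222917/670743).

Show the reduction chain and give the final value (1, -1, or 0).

-1

flip (222917/670743) -> (670743/222917): both odd, 222917 mod 4 = 1, 670743 mod 4 = 3, so the flip contributes +1; sign now +1
(670743/222917): 670743 mod 222917 = 1992, so (670743/222917) = (1992/222917)
factor out 2^3: 1992 = 2^3·249; with 222917 mod 8 = 5, (2/222917) = -1; sign now -1; continue with (249/222917)
flip (249/222917) -> (222917/249): both odd, 249 mod 4 = 1, 222917 mod 4 = 1, so the flip contributes +1; sign now -1
(222917/249): 222917 mod 249 = 62, so (222917/249) = (62/249)
factor out 2^1: 62 = 2^1·31; with 249 mod 8 = 1, (2/249) = +1; sign now -1; continue with (31/249)
flip (31/249) -> (249/31): both odd, 31 mod 4 = 3, 249 mod 4 = 1, so the flip contributes +1; sign now -1
(249/31): 249 mod 31 = 1, so (249/31) = (1/31)
reached (1/31) = 1, so the symbol is -1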